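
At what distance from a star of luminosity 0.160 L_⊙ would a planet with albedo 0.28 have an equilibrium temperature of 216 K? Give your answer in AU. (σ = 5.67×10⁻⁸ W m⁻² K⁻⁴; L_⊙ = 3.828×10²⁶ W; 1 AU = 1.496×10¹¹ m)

L = 0.160 × 3.828×10²⁶ = 6.12×10²⁵ W.
From T_eq⁴ = L(1−A)/(16πσd²): d = √[L(1−A)/(16πσT_eq⁴)].
d = √[6.12×10²⁵ × 0.72 / (16π × 5.67×10⁻⁸ × (216)⁴)] = 8.43×10¹⁰ m = 0.564 AU.

d ≈ 0.564 AU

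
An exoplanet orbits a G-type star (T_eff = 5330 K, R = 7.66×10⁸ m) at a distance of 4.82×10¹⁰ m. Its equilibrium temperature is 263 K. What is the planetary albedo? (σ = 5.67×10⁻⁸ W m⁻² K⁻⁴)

A ≈ 0.91

L = 4πR_⋆²σT_⋆⁴ = 4π(7.66×10⁸)² × 5.67×10⁻⁸ × (5330)⁴ = 3.37×10²⁶ W.
S = L/(4πd²) = 1.16×10⁴ W m⁻².
From T_eq⁴ = S(1−A)/(4σ): 1−A = 4σT_eq⁴/S.
1−A = 4 × 5.67×10⁻⁸ × (263)⁴ / 1.16×10⁴ = 0.094.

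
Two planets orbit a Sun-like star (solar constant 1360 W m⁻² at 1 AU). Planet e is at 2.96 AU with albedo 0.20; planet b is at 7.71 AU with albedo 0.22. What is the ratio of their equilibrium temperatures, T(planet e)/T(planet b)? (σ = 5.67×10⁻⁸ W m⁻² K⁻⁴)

T₁/T₂ ≈ 1.624

T_eq = [S₀(1−A)/(4σd²)]^(1/4), so T ∝ (1−A)^(1/4) / √d.
T₁ = [1360×0.80/(4×5.67×10⁻⁸×2.96²)]^(1/4) = 152.97 K.
T₂ = [1360×0.78/(4×5.67×10⁻⁸×7.71²)]^(1/4) = 94.18 K.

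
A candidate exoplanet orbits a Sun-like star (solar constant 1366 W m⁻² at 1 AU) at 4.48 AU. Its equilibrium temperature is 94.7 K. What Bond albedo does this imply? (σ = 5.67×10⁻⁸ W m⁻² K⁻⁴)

A ≈ 0.73

Flux at 4.48 AU: S = 1366/4.48² = 68.1 W m⁻².
From T_eq⁴ = S(1−A)/(4σ): 1−A = 4σT_eq⁴/S.
1−A = 4 × 5.67×10⁻⁸ × (94.7)⁴ / 68.1 = 0.268.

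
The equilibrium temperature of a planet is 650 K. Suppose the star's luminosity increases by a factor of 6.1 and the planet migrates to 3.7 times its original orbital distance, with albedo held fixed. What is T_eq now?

T_eq ≈ 531 K

T_eq ∝ L^(1/4) · d^(−1/2).
T′ = 650 × 6.1^(1/4) / 3.7^(1/2) = 531 K.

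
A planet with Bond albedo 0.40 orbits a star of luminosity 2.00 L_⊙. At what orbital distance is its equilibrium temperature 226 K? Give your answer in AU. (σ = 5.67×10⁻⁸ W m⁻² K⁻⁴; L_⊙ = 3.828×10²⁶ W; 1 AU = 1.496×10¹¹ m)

d ≈ 1.66 AU

L = 2.00 × 3.828×10²⁶ = 7.66×10²⁶ W.
From T_eq⁴ = L(1−A)/(16πσd²): d = √[L(1−A)/(16πσT_eq⁴)].
d = √[7.66×10²⁶ × 0.60 / (16π × 5.67×10⁻⁸ × (226)⁴)] = 2.49×10¹¹ m = 1.66 AU.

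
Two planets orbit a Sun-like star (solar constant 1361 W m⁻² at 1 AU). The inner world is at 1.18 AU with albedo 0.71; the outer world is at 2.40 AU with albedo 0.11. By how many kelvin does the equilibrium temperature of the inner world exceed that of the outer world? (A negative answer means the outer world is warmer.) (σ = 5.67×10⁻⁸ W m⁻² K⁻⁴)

ΔT ≈ 13.5 K

T_eq = [S₀(1−A)/(4σd²)]^(1/4), so T ∝ (1−A)^(1/4) / √d.
T₁ = [1361×0.29/(4×5.67×10⁻⁸×1.18²)]^(1/4) = 188.02 K.
T₂ = [1361×0.89/(4×5.67×10⁻⁸×2.40²)]^(1/4) = 174.50 K.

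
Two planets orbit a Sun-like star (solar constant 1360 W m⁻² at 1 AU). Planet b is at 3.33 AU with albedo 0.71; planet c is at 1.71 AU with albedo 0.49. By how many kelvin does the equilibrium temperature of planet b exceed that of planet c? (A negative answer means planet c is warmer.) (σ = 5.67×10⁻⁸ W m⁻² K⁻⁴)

ΔT ≈ -67.9 K

T_eq = [S₀(1−A)/(4σd²)]^(1/4), so T ∝ (1−A)^(1/4) / √d.
T₁ = [1360×0.29/(4×5.67×10⁻⁸×3.33²)]^(1/4) = 111.91 K.
T₂ = [1360×0.51/(4×5.67×10⁻⁸×1.71²)]^(1/4) = 179.83 K.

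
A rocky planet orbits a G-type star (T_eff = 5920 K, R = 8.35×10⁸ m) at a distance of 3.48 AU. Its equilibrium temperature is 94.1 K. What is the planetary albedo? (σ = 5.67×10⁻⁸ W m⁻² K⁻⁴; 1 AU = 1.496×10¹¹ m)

d = 3.48 AU = 5.21×10¹¹ m.
L = 4πR_⋆²σT_⋆⁴ = 4π(8.35×10⁸)² × 5.67×10⁻⁸ × (5920)⁴ = 6.10×10²⁶ W.
S = L/(4πd²) = 179 W m⁻².
From T_eq⁴ = S(1−A)/(4σ): 1−A = 4σT_eq⁴/S.
1−A = 4 × 5.67×10⁻⁸ × (94.1)⁴ / 179 = 0.099.

A ≈ 0.90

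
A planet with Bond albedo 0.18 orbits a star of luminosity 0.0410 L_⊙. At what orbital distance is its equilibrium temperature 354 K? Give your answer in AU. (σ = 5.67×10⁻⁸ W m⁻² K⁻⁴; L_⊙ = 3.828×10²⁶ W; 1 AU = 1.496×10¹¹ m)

d ≈ 0.113 AU

L = 0.0410 × 3.828×10²⁶ = 1.57×10²⁵ W.
From T_eq⁴ = L(1−A)/(16πσd²): d = √[L(1−A)/(16πσT_eq⁴)].
d = √[1.57×10²⁵ × 0.82 / (16π × 5.67×10⁻⁸ × (354)⁴)] = 1.70×10¹⁰ m = 0.113 AU.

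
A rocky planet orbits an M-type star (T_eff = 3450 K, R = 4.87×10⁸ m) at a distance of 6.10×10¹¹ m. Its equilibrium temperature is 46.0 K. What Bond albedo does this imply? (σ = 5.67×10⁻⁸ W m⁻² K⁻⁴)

L = 4πR_⋆²σT_⋆⁴ = 4π(4.87×10⁸)² × 5.67×10⁻⁸ × (3450)⁴ = 2.39×10²⁵ W.
S = L/(4πd²) = 5.12 W m⁻².
From T_eq⁴ = S(1−A)/(4σ): 1−A = 4σT_eq⁴/S.
1−A = 4 × 5.67×10⁻⁸ × (46.0)⁴ / 5.12 = 0.198.

A ≈ 0.80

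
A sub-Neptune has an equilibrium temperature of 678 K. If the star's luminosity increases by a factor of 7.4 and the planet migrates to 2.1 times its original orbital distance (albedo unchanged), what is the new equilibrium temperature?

T_eq ∝ L^(1/4) · d^(−1/2).
T′ = 678 × 7.4^(1/4) / 2.1^(1/2) = 772 K.

T_eq ≈ 772 K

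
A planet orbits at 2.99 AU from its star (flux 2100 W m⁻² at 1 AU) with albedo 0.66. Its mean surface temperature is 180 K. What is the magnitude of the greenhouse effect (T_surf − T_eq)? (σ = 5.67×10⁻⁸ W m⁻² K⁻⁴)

ΔT ≈ 43.0 K

S = 2100/2.99² = 234.9 W m⁻².
T_eq = [S(1−A)/(4σ)]^(1/4) = [234.9×0.34/(4×5.67×10⁻⁸)]^(1/4) = 137.0 K.
ΔT = T_surf − T_eq = 180 − 137.0.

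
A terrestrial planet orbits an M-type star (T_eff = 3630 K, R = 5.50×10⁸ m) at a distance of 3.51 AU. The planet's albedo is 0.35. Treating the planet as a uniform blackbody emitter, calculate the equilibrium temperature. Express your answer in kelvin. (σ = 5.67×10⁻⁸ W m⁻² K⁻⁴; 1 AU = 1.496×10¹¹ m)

T_eq ≈ 74.6 K

d = 3.51 AU = 5.25×10¹¹ m.
L = 4πR_⋆²σT_⋆⁴ = 4π(5.50×10⁸)² × 5.67×10⁻⁸ × (3630)⁴ = 3.74×10²⁵ W.
S = L/(4πd²) = 10.8 W m⁻².
Energy balance: absorbed = emitted ⇒ πR²·S(1−A) = 4πR²·σT_eq⁴, so T_eq⁴ = S(1−A)/(4σ).
T_eq = [10.8 × 0.65 / (4 × 5.67×10⁻⁸)]^(1/4) = (3.10×10⁷)^(1/4) = 74.6 K.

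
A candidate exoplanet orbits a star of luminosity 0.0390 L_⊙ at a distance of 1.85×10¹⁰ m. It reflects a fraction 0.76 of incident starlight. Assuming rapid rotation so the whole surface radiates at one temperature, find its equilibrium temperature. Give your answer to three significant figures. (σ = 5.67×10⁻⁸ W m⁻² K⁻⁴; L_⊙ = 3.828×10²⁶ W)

L = 0.0390 × 3.828×10²⁶ = 1.49×10²⁵ W.
Flux: S = L/(4πd²) = 1.49×10²⁵/(4π×(1.85×10¹⁰)²) = 3470 W m⁻².
Energy balance: absorbed = emitted ⇒ πR²·S(1−A) = 4πR²·σT_eq⁴, so T_eq⁴ = S(1−A)/(4σ).
T_eq = [3470 × 0.24 / (4 × 5.67×10⁻⁸)]^(1/4) = (3.67×10⁹)^(1/4) = 246 K.

T_eq ≈ 246 K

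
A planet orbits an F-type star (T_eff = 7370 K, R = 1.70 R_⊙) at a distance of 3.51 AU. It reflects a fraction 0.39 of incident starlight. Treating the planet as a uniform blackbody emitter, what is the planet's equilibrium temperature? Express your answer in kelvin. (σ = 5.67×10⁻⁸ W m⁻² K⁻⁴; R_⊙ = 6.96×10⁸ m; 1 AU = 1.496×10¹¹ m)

R_⋆ = 1.70 × 6.96×10⁸ = 1.18×10⁹ m.
d = 3.51 AU = 5.25×10¹¹ m.
L = 4πR_⋆²σT_⋆⁴ = 4π(1.18×10⁹)² × 5.67×10⁻⁸ × (7370)⁴ = 2.94×10²⁷ W.
S = L/(4πd²) = 849 W m⁻².
Energy balance: absorbed = emitted ⇒ πR²·S(1−A) = 4πR²·σT_eq⁴, so T_eq⁴ = S(1−A)/(4σ).
T_eq = [849 × 0.61 / (4 × 5.67×10⁻⁸)]^(1/4) = (2.28×10⁹)^(1/4) = 219 K.

T_eq ≈ 219 K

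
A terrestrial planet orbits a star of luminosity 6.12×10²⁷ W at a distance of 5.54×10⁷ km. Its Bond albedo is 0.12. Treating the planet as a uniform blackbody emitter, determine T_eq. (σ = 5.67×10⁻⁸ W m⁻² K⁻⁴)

d = 5.54×10⁷ km = 5.54×10¹⁰ m.
Flux: S = L/(4πd²) = 6.12×10²⁷/(4π×(5.54×10¹⁰)²) = 1.59×10⁵ W m⁻².
Energy balance: absorbed = emitted ⇒ πR²·S(1−A) = 4πR²·σT_eq⁴, so T_eq⁴ = S(1−A)/(4σ).
T_eq = [1.59×10⁵ × 0.88 / (4 × 5.67×10⁻⁸)]^(1/4) = (6.16×10¹¹)^(1/4) = 886 K.

T_eq ≈ 886 K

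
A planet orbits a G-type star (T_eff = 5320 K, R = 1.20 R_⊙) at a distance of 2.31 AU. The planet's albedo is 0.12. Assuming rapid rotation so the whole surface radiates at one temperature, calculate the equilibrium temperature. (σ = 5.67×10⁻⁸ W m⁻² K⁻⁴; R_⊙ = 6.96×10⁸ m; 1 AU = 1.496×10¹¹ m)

T_eq ≈ 179 K

R_⋆ = 1.20 × 6.96×10⁸ = 8.35×10⁸ m.
d = 2.31 AU = 3.46×10¹¹ m.
L = 4πR_⋆²σT_⋆⁴ = 4π(8.35×10⁸)² × 5.67×10⁻⁸ × (5320)⁴ = 3.98×10²⁶ W.
S = L/(4πd²) = 265 W m⁻².
Energy balance: absorbed = emitted ⇒ πR²·S(1−A) = 4πR²·σT_eq⁴, so T_eq⁴ = S(1−A)/(4σ).
T_eq = [265 × 0.88 / (4 × 5.67×10⁻⁸)]^(1/4) = (1.03×10⁹)^(1/4) = 179 K.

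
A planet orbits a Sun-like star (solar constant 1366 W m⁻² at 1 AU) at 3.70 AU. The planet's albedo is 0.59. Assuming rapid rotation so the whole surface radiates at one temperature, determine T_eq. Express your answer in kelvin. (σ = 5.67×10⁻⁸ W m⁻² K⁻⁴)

T_eq ≈ 116 K

Flux at 3.70 AU: S = 1366/3.70² = 99.8 W m⁻².
Energy balance: absorbed = emitted ⇒ πR²·S(1−A) = 4πR²·σT_eq⁴, so T_eq⁴ = S(1−A)/(4σ).
T_eq = [99.8 × 0.41 / (4 × 5.67×10⁻⁸)]^(1/4) = (1.80×10⁸)^(1/4) = 116 K.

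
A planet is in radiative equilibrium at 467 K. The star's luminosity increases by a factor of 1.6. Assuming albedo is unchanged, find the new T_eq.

T_eq ≈ 525 K

T_eq ∝ L^(1/4) · d^(−1/2).
T′ = 467 × 1.6^(1/4) = 525 K.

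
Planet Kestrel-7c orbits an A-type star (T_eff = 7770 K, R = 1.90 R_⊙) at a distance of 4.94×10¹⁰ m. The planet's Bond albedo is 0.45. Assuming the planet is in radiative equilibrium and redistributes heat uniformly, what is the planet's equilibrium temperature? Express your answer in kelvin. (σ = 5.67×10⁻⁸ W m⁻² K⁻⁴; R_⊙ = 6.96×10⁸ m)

T_eq ≈ 774 K

R_⋆ = 1.90 × 6.96×10⁸ = 1.32×10⁹ m.
L = 4πR_⋆²σT_⋆⁴ = 4π(1.32×10⁹)² × 5.67×10⁻⁸ × (7770)⁴ = 4.54×10²⁷ W.
S = L/(4πd²) = 1.48×10⁵ W m⁻².
Energy balance: absorbed = emitted ⇒ πR²·S(1−A) = 4πR²·σT_eq⁴, so T_eq⁴ = S(1−A)/(4σ).
T_eq = [1.48×10⁵ × 0.55 / (4 × 5.67×10⁻⁸)]^(1/4) = (3.59×10¹¹)^(1/4) = 774 K.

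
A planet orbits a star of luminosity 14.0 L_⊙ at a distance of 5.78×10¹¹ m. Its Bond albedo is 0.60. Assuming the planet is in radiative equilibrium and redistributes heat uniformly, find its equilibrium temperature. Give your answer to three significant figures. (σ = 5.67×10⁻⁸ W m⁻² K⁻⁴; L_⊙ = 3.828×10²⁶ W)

L = 14.0 × 3.828×10²⁶ = 5.36×10²⁷ W.
Flux: S = L/(4πd²) = 5.36×10²⁷/(4π×(5.78×10¹¹)²) = 1280 W m⁻².
Energy balance: absorbed = emitted ⇒ πR²·S(1−A) = 4πR²·σT_eq⁴, so T_eq⁴ = S(1−A)/(4σ).
T_eq = [1280 × 0.40 / (4 × 5.67×10⁻⁸)]^(1/4) = (2.25×10⁹)^(1/4) = 218 K.

T_eq ≈ 218 K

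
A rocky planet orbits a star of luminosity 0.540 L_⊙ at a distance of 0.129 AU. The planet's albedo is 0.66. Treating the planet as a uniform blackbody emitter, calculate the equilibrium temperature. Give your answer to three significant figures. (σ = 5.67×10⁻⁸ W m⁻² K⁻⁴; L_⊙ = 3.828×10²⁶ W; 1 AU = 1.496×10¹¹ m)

T_eq ≈ 507 K

d = 0.129 AU = 1.93×10¹⁰ m.
L = 0.540 × 3.828×10²⁶ = 2.07×10²⁶ W.
Flux: S = L/(4πd²) = 2.07×10²⁶/(4π×(1.93×10¹⁰)²) = 4.42×10⁴ W m⁻².
Energy balance: absorbed = emitted ⇒ πR²·S(1−A) = 4πR²·σT_eq⁴, so T_eq⁴ = S(1−A)/(4σ).
T_eq = [4.42×10⁴ × 0.34 / (4 × 5.67×10⁻⁸)]^(1/4) = (6.62×10¹⁰)^(1/4) = 507 K.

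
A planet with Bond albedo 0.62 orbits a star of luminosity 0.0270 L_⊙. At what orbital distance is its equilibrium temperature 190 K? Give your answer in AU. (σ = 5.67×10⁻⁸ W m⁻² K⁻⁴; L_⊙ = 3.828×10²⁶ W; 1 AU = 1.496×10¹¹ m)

L = 0.0270 × 3.828×10²⁶ = 1.03×10²⁵ W.
From T_eq⁴ = L(1−A)/(16πσd²): d = √[L(1−A)/(16πσT_eq⁴)].
d = √[1.03×10²⁵ × 0.38 / (16π × 5.67×10⁻⁸ × (190)⁴)] = 3.25×10¹⁰ m = 0.217 AU.

d ≈ 0.217 AU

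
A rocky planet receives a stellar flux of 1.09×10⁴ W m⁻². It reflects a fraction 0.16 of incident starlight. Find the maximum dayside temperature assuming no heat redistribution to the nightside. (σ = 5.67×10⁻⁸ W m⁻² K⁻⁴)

T_ss ≈ 634 K

With no redistribution each surface element balances locally: S(1−A) = σT⁴.
T = [1.09×10⁴ × 0.84 / 5.67×10⁻⁸]^(1/4) = (1.61×10¹¹)^(1/4) = 634 K.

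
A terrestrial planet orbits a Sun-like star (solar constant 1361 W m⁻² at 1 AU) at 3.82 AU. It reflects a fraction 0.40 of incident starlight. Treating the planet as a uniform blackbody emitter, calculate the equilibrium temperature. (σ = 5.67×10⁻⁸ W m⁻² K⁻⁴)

T_eq ≈ 125 K

Flux at 3.82 AU: S = 1361/3.82² = 93.3 W m⁻².
Energy balance: absorbed = emitted ⇒ πR²·S(1−A) = 4πR²·σT_eq⁴, so T_eq⁴ = S(1−A)/(4σ).
T_eq = [93.3 × 0.60 / (4 × 5.67×10⁻⁸)]^(1/4) = (2.47×10⁸)^(1/4) = 125 K.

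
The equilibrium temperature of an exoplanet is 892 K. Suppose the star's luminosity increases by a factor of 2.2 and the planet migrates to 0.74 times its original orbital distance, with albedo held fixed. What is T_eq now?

T_eq ∝ L^(1/4) · d^(−1/2).
T′ = 892 × 2.2^(1/4) / 0.74^(1/2) = 1260 K.

T_eq ≈ 1260 K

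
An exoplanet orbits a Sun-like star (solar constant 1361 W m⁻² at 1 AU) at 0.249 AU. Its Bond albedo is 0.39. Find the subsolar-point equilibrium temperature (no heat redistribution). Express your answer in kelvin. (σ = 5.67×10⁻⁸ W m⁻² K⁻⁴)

Flux at 0.249 AU: S = 1361/0.249² = 2.20×10⁴ W m⁻².
At the subsolar point the surface absorbs S(1−A) and emits σT⁴ per unit area — no factor of 4, since only the local patch is in balance.
T = [2.20×10⁴ × 0.61 / 5.67×10⁻⁸]^(1/4) = (2.36×10¹¹)^(1/4) = 697 K.

T_ss ≈ 697 K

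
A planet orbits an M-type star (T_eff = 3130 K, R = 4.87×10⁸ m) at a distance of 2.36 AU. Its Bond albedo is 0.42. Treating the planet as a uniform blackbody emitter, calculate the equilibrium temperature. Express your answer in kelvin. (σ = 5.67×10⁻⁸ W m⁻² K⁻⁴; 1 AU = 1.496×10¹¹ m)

d = 2.36 AU = 3.53×10¹¹ m.
L = 4πR_⋆²σT_⋆⁴ = 4π(4.87×10⁸)² × 5.67×10⁻⁸ × (3130)⁴ = 1.62×10²⁵ W.
S = L/(4πd²) = 10.4 W m⁻².
Energy balance: absorbed = emitted ⇒ πR²·S(1−A) = 4πR²·σT_eq⁴, so T_eq⁴ = S(1−A)/(4σ).
T_eq = [10.4 × 0.58 / (4 × 5.67×10⁻⁸)]^(1/4) = (2.65×10⁷)^(1/4) = 71.7 K.

T_eq ≈ 71.7 K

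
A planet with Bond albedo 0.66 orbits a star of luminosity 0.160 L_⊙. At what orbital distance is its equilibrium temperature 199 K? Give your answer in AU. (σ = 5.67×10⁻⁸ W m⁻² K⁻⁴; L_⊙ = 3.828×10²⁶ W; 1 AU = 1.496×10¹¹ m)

d ≈ 0.456 AU

L = 0.160 × 3.828×10²⁶ = 6.12×10²⁵ W.
From T_eq⁴ = L(1−A)/(16πσd²): d = √[L(1−A)/(16πσT_eq⁴)].
d = √[6.12×10²⁵ × 0.34 / (16π × 5.67×10⁻⁸ × (199)⁴)] = 6.83×10¹⁰ m = 0.456 AU.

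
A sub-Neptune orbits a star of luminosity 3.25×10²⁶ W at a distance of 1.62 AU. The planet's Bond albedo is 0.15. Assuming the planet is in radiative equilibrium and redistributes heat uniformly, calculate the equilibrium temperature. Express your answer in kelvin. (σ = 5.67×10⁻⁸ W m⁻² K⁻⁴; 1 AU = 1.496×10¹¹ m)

T_eq ≈ 202 K

d = 1.62 AU = 2.42×10¹¹ m.
Flux: S = L/(4πd²) = 3.25×10²⁶/(4π×(2.42×10¹¹)²) = 440 W m⁻².
Energy balance: absorbed = emitted ⇒ πR²·S(1−A) = 4πR²·σT_eq⁴, so T_eq⁴ = S(1−A)/(4σ).
T_eq = [440 × 0.85 / (4 × 5.67×10⁻⁸)]^(1/4) = (1.65×10⁹)^(1/4) = 202 K.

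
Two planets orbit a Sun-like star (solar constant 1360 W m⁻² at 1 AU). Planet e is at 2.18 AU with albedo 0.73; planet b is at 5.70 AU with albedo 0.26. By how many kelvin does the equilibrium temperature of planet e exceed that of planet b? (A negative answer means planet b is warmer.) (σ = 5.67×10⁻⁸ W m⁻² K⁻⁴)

ΔT ≈ 27.8 K

T_eq = [S₀(1−A)/(4σd²)]^(1/4), so T ∝ (1−A)^(1/4) / √d.
T₁ = [1360×0.27/(4×5.67×10⁻⁸×2.18²)]^(1/4) = 135.86 K.
T₂ = [1360×0.74/(4×5.67×10⁻⁸×5.70²)]^(1/4) = 108.10 K.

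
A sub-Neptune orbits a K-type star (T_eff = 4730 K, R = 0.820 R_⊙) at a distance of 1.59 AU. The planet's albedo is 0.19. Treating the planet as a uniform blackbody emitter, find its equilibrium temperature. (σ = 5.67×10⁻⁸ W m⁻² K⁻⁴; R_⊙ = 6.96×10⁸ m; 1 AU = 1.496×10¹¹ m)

T_eq ≈ 155 K

R_⋆ = 0.820 × 6.96×10⁸ = 5.71×10⁸ m.
d = 1.59 AU = 2.38×10¹¹ m.
L = 4πR_⋆²σT_⋆⁴ = 4π(5.71×10⁸)² × 5.67×10⁻⁸ × (4730)⁴ = 1.16×10²⁶ W.
S = L/(4πd²) = 163 W m⁻².
Energy balance: absorbed = emitted ⇒ πR²·S(1−A) = 4πR²·σT_eq⁴, so T_eq⁴ = S(1−A)/(4σ).
T_eq = [163 × 0.81 / (4 × 5.67×10⁻⁸)]^(1/4) = (5.84×10⁸)^(1/4) = 155 K.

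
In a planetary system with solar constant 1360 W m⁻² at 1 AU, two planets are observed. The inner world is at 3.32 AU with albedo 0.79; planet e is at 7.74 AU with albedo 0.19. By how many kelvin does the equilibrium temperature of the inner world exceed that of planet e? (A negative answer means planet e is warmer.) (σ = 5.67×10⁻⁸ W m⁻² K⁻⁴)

ΔT ≈ 8.5 K

T_eq = [S₀(1−A)/(4σd²)]^(1/4), so T ∝ (1−A)^(1/4) / √d.
T₁ = [1360×0.21/(4×5.67×10⁻⁸×3.32²)]^(1/4) = 103.39 K.
T₂ = [1360×0.81/(4×5.67×10⁻⁸×7.74²)]^(1/4) = 94.89 K.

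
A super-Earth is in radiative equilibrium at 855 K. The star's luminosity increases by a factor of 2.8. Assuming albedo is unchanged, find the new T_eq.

T_eq ∝ L^(1/4) · d^(−1/2).
T′ = 855 × 2.8^(1/4) = 1110 K.

T_eq ≈ 1110 K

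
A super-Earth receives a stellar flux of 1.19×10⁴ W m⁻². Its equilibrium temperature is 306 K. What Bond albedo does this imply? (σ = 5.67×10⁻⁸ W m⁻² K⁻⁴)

From T_eq⁴ = S(1−A)/(4σ): 1−A = 4σT_eq⁴/S.
1−A = 4 × 5.67×10⁻⁸ × (306)⁴ / 1.19×10⁴ = 0.167.

A ≈ 0.83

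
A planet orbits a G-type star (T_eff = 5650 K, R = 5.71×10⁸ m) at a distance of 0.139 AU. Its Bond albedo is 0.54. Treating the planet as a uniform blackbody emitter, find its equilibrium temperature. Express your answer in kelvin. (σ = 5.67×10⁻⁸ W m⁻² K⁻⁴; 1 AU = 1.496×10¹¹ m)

d = 0.139 AU = 2.08×10¹⁰ m.
L = 4πR_⋆²σT_⋆⁴ = 4π(5.71×10⁸)² × 5.67×10⁻⁸ × (5650)⁴ = 2.37×10²⁶ W.
S = L/(4πd²) = 4.36×10⁴ W m⁻².
Energy balance: absorbed = emitted ⇒ πR²·S(1−A) = 4πR²·σT_eq⁴, so T_eq⁴ = S(1−A)/(4σ).
T_eq = [4.36×10⁴ × 0.46 / (4 × 5.67×10⁻⁸)]^(1/4) = (8.84×10¹⁰)^(1/4) = 545 K.

T_eq ≈ 545 K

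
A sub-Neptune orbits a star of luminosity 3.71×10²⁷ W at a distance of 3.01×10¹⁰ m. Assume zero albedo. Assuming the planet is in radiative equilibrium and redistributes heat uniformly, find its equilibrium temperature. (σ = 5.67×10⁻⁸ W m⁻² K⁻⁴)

T_eq ≈ 1090 K

Flux: S = L/(4πd²) = 3.71×10²⁷/(4π×(3.01×10¹⁰)²) = 3.26×10⁵ W m⁻².
Energy balance: absorbed = emitted ⇒ πR²·S(1−A) = 4πR²·σT_eq⁴, so T_eq⁴ = S(1−A)/(4σ).
T_eq = [3.26×10⁵ × 1.00 / (4 × 5.67×10⁻⁸)]^(1/4) = (1.44×10¹²)^(1/4) = 1090 K.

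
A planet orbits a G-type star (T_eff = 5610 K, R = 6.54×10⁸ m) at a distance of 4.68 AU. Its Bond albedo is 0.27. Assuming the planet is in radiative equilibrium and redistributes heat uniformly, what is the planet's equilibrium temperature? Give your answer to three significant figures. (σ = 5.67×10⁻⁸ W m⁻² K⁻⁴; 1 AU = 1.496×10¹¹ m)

T_eq ≈ 112 K

d = 4.68 AU = 7.00×10¹¹ m.
L = 4πR_⋆²σT_⋆⁴ = 4π(6.54×10⁸)² × 5.67×10⁻⁸ × (5610)⁴ = 3.02×10²⁶ W.
S = L/(4πd²) = 49.0 W m⁻².
Energy balance: absorbed = emitted ⇒ πR²·S(1−A) = 4πR²·σT_eq⁴, so T_eq⁴ = S(1−A)/(4σ).
T_eq = [49.0 × 0.73 / (4 × 5.67×10⁻⁸)]^(1/4) = (1.58×10⁸)^(1/4) = 112 K.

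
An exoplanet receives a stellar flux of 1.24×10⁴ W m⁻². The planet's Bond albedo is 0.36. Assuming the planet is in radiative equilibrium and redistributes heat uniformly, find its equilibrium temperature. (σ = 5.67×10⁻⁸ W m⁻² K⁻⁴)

T_eq ≈ 433 K

Energy balance: absorbed = emitted ⇒ πR²·S(1−A) = 4πR²·σT_eq⁴, so T_eq⁴ = S(1−A)/(4σ).
T_eq = [1.24×10⁴ × 0.64 / (4 × 5.67×10⁻⁸)]^(1/4) = (3.50×10¹⁰)^(1/4) = 433 K.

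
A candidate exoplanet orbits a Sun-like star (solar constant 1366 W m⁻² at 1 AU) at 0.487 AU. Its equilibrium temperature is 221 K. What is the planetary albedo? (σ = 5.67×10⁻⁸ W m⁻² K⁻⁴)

A ≈ 0.91

Flux at 0.487 AU: S = 1366/0.487² = 5760 W m⁻².
From T_eq⁴ = S(1−A)/(4σ): 1−A = 4σT_eq⁴/S.
1−A = 4 × 5.67×10⁻⁸ × (221)⁴ / 5760 = 0.094.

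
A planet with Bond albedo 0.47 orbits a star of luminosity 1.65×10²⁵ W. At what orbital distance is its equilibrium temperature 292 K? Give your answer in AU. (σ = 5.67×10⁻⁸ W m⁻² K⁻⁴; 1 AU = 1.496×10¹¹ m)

From T_eq⁴ = L(1−A)/(16πσd²): d = √[L(1−A)/(16πσT_eq⁴)].
d = √[1.65×10²⁵ × 0.53 / (16π × 5.67×10⁻⁸ × (292)⁴)] = 2.05×10¹⁰ m = 0.137 AU.

d ≈ 0.137 AU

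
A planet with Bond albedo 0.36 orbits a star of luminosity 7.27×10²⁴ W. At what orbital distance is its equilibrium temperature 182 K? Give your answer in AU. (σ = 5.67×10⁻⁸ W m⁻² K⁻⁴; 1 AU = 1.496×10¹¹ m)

From T_eq⁴ = L(1−A)/(16πσd²): d = √[L(1−A)/(16πσT_eq⁴)].
d = √[7.27×10²⁴ × 0.64 / (16π × 5.67×10⁻⁸ × (182)⁴)] = 3.86×10¹⁰ m = 0.258 AU.

d ≈ 0.258 AU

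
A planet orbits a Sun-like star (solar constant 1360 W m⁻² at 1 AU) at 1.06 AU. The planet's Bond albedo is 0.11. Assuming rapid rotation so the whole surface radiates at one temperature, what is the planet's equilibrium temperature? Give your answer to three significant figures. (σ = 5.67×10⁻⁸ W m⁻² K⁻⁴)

Flux at 1.06 AU: S = 1360/1.06² = 1210 W m⁻².
Energy balance: absorbed = emitted ⇒ πR²·S(1−A) = 4πR²·σT_eq⁴, so T_eq⁴ = S(1−A)/(4σ).
T_eq = [1210 × 0.89 / (4 × 5.67×10⁻⁸)]^(1/4) = (4.75×10⁹)^(1/4) = 263 K.

T_eq ≈ 263 K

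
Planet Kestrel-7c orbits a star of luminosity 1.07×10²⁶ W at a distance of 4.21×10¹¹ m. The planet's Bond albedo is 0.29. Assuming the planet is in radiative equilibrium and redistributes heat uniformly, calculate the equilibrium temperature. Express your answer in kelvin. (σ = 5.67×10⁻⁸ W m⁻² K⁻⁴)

Flux: S = L/(4πd²) = 1.07×10²⁶/(4π×(4.21×10¹¹)²) = 48.0 W m⁻².
Energy balance: absorbed = emitted ⇒ πR²·S(1−A) = 4πR²·σT_eq⁴, so T_eq⁴ = S(1−A)/(4σ).
T_eq = [48.0 × 0.71 / (4 × 5.67×10⁻⁸)]^(1/4) = (1.50×10⁸)^(1/4) = 111 K.

T_eq ≈ 111 K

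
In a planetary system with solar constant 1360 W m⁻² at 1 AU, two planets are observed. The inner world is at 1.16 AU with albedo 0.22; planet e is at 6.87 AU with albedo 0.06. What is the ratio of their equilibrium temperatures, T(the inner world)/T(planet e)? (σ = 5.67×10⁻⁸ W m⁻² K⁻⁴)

T_eq = [S₀(1−A)/(4σd²)]^(1/4), so T ∝ (1−A)^(1/4) / √d.
T₁ = [1360×0.78/(4×5.67×10⁻⁸×1.16²)]^(1/4) = 242.81 K.
T₂ = [1360×0.94/(4×5.67×10⁻⁸×6.87²)]^(1/4) = 104.54 K.

T₁/T₂ ≈ 2.323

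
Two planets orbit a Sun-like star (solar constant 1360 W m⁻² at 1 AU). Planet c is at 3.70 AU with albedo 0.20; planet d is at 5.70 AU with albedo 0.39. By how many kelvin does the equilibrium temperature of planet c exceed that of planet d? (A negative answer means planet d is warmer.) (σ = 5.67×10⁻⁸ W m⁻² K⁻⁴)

T_eq = [S₀(1−A)/(4σd²)]^(1/4), so T ∝ (1−A)^(1/4) / √d.
T₁ = [1360×0.80/(4×5.67×10⁻⁸×3.70²)]^(1/4) = 136.82 K.
T₂ = [1360×0.61/(4×5.67×10⁻⁸×5.70²)]^(1/4) = 103.01 K.

ΔT ≈ 33.8 K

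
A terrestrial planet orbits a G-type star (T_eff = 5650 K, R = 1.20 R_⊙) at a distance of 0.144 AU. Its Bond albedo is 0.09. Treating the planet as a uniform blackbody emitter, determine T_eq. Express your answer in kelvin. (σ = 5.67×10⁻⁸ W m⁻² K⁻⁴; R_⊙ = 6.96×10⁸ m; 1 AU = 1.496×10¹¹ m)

R_⋆ = 1.20 × 6.96×10⁸ = 8.35×10⁸ m.
d = 0.144 AU = 2.15×10¹⁰ m.
L = 4πR_⋆²σT_⋆⁴ = 4π(8.35×10⁸)² × 5.67×10⁻⁸ × (5650)⁴ = 5.06×10²⁶ W.
S = L/(4πd²) = 8.68×10⁴ W m⁻².
Energy balance: absorbed = emitted ⇒ πR²·S(1−A) = 4πR²·σT_eq⁴, so T_eq⁴ = S(1−A)/(4σ).
T_eq = [8.68×10⁴ × 0.91 / (4 × 5.67×10⁻⁸)]^(1/4) = (3.48×10¹¹)^(1/4) = 768 K.

T_eq ≈ 768 K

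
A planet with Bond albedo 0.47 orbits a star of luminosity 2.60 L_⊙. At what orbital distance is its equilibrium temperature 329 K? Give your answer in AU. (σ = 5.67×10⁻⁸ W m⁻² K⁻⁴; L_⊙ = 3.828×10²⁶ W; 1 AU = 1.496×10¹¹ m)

d ≈ 0.840 AU

L = 2.60 × 3.828×10²⁶ = 9.95×10²⁶ W.
From T_eq⁴ = L(1−A)/(16πσd²): d = √[L(1−A)/(16πσT_eq⁴)].
d = √[9.95×10²⁶ × 0.53 / (16π × 5.67×10⁻⁸ × (329)⁴)] = 1.26×10¹¹ m = 0.840 AU.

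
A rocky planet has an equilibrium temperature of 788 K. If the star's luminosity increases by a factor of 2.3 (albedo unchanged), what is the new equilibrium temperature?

T_eq ∝ L^(1/4) · d^(−1/2).
T′ = 788 × 2.3^(1/4) = 970 K.

T_eq ≈ 970 K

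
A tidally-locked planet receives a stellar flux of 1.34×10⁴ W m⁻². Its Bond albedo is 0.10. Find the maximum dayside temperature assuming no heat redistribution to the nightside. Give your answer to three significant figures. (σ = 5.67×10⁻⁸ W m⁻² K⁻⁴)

T_ss ≈ 679 K

With no redistribution each surface element balances locally: S(1−A) = σT⁴.
T = [1.34×10⁴ × 0.90 / 5.67×10⁻⁸]^(1/4) = (2.13×10¹¹)^(1/4) = 679 K.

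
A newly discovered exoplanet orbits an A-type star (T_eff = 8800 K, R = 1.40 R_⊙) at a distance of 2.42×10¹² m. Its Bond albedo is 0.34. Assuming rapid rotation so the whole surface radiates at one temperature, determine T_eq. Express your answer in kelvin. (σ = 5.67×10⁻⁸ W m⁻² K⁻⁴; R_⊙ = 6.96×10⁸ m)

R_⋆ = 1.40 × 6.96×10⁸ = 9.74×10⁸ m.
L = 4πR_⋆²σT_⋆⁴ = 4π(9.74×10⁸)² × 5.67×10⁻⁸ × (8800)⁴ = 4.06×10²⁷ W.
S = L/(4πd²) = 55.1 W m⁻².
Energy balance: absorbed = emitted ⇒ πR²·S(1−A) = 4πR²·σT_eq⁴, so T_eq⁴ = S(1−A)/(4σ).
T_eq = [55.1 × 0.66 / (4 × 5.67×10⁻⁸)]^(1/4) = (1.60×10⁸)^(1/4) = 113 K.

T_eq ≈ 113 K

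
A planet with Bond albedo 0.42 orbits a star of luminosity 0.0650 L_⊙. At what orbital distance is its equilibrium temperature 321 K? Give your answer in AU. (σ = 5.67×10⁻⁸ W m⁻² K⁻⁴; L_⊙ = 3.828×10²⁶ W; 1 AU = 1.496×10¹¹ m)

d ≈ 0.146 AU

L = 0.0650 × 3.828×10²⁶ = 2.49×10²⁵ W.
From T_eq⁴ = L(1−A)/(16πσd²): d = √[L(1−A)/(16πσT_eq⁴)].
d = √[2.49×10²⁵ × 0.58 / (16π × 5.67×10⁻⁸ × (321)⁴)] = 2.18×10¹⁰ m = 0.146 AU.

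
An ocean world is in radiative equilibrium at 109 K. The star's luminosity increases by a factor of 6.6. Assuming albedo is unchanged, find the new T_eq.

T_eq ∝ L^(1/4) · d^(−1/2).
T′ = 109 × 6.6^(1/4) = 175 K.

T_eq ≈ 175 K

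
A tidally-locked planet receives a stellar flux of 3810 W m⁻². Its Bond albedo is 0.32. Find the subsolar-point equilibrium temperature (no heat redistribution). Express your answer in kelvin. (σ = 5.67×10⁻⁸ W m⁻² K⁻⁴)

T_ss ≈ 462 K

At the subsolar point the surface absorbs S(1−A) and emits σT⁴ per unit area — no factor of 4, since only the local patch is in balance.
T = [3810 × 0.68 / 5.67×10⁻⁸]^(1/4) = (4.57×10¹⁰)^(1/4) = 462 K.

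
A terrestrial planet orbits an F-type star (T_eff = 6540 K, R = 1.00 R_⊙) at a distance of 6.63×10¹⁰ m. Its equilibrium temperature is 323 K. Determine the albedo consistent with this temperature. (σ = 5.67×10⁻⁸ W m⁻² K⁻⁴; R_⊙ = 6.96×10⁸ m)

R_⋆ = 1.00 × 6.96×10⁸ = 6.96×10⁸ m.
L = 4πR_⋆²σT_⋆⁴ = 4π(6.96×10⁸)² × 5.67×10⁻⁸ × (6540)⁴ = 6.31×10²⁶ W.
S = L/(4πd²) = 1.14×10⁴ W m⁻².
From T_eq⁴ = S(1−A)/(4σ): 1−A = 4σT_eq⁴/S.
1−A = 4 × 5.67×10⁻⁸ × (323)⁴ / 1.14×10⁴ = 0.216.

A ≈ 0.78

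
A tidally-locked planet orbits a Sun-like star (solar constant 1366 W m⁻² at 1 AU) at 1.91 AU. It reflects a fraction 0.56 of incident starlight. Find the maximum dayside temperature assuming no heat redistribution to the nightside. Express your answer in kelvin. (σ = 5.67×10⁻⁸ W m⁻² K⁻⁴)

Flux at 1.91 AU: S = 1366/1.91² = 374 W m⁻².
With no redistribution each surface element balances locally: S(1−A) = σT⁴.
T = [374 × 0.44 / 5.67×10⁻⁸]^(1/4) = (2.91×10⁹)^(1/4) = 232 K.

T_ss ≈ 232 K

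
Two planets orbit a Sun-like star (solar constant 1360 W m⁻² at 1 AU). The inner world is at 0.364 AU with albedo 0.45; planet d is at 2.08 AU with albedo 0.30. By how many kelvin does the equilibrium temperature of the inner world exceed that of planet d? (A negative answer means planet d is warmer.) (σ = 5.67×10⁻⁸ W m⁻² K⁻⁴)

T_eq = [S₀(1−A)/(4σd²)]^(1/4), so T ∝ (1−A)^(1/4) / √d.
T₁ = [1360×0.55/(4×5.67×10⁻⁸×0.364²)]^(1/4) = 397.20 K.
T₂ = [1360×0.70/(4×5.67×10⁻⁸×2.08²)]^(1/4) = 176.49 K.

ΔT ≈ 220.7 K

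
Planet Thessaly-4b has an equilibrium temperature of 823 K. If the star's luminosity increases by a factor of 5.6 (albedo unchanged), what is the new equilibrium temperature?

T_eq ≈ 1270 K

T_eq ∝ L^(1/4) · d^(−1/2).
T′ = 823 × 5.6^(1/4) = 1270 K.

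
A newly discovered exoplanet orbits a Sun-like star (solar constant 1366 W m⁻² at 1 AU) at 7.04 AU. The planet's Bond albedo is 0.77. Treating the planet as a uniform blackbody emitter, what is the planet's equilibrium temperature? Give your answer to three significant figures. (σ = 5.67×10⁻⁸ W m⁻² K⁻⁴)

T_eq ≈ 72.7 K

Flux at 7.04 AU: S = 1366/7.04² = 27.6 W m⁻².
Energy balance: absorbed = emitted ⇒ πR²·S(1−A) = 4πR²·σT_eq⁴, so T_eq⁴ = S(1−A)/(4σ).
T_eq = [27.6 × 0.23 / (4 × 5.67×10⁻⁸)]^(1/4) = (2.80×10⁷)^(1/4) = 72.7 K.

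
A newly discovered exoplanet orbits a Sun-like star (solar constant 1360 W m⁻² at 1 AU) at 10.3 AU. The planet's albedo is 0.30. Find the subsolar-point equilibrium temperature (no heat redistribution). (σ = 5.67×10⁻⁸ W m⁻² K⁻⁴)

Flux at 10.3 AU: S = 1360/10.3² = 12.8 W m⁻².
At the subsolar point the surface absorbs S(1−A) and emits σT⁴ per unit area — no factor of 4, since only the local patch is in balance.
T = [12.8 × 0.70 / 5.67×10⁻⁸]^(1/4) = (1.58×10⁸)^(1/4) = 112 K.

T_ss ≈ 112 K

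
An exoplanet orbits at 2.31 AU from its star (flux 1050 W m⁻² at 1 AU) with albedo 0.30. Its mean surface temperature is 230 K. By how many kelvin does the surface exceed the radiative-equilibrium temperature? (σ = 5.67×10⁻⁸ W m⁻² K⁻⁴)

ΔT ≈ 73.0 K

S = 1050/2.31² = 196.8 W m⁻².
T_eq = [S(1−A)/(4σ)]^(1/4) = [196.8×0.70/(4×5.67×10⁻⁸)]^(1/4) = 157.0 K.
ΔT = T_surf − T_eq = 230 − 157.0.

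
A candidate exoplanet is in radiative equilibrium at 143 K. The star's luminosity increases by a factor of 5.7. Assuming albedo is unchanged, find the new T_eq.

T_eq ≈ 221 K

T_eq ∝ L^(1/4) · d^(−1/2).
T′ = 143 × 5.7^(1/4) = 221 K.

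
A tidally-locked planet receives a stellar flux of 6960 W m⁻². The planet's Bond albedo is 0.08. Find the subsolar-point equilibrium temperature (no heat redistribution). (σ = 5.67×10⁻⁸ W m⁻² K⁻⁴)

T_ss ≈ 580 K

At the subsolar point the surface absorbs S(1−A) and emits σT⁴ per unit area — no factor of 4, since only the local patch is in balance.
T = [6960 × 0.92 / 5.67×10⁻⁸]^(1/4) = (1.13×10¹¹)^(1/4) = 580 K.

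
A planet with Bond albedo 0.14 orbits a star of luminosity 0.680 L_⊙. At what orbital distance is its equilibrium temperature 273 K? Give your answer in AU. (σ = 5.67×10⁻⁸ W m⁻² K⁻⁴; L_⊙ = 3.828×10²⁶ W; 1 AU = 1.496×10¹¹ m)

d ≈ 0.795 AU

L = 0.680 × 3.828×10²⁶ = 2.60×10²⁶ W.
From T_eq⁴ = L(1−A)/(16πσd²): d = √[L(1−A)/(16πσT_eq⁴)].
d = √[2.60×10²⁶ × 0.86 / (16π × 5.67×10⁻⁸ × (273)⁴)] = 1.19×10¹¹ m = 0.795 AU.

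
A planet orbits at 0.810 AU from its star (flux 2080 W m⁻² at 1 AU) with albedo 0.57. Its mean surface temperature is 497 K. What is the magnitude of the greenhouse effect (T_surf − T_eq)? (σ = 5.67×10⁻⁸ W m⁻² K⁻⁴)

ΔT ≈ 218.6 K

S = 2080/0.810² = 3170 W m⁻².
T_eq = [S(1−A)/(4σ)]^(1/4) = [3170×0.43/(4×5.67×10⁻⁸)]^(1/4) = 278.4 K.
ΔT = T_surf − T_eq = 497 − 278.4.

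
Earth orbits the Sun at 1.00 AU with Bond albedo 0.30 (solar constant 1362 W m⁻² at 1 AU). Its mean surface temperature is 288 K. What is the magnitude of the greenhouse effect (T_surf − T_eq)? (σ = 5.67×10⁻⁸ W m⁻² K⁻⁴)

ΔT ≈ 33.4 K

S = 1362/1.00² = 1362 W m⁻².
T_eq = [S(1−A)/(4σ)]^(1/4) = [1362×0.70/(4×5.67×10⁻⁸)]^(1/4) = 254.6 K.
ΔT = T_surf − T_eq = 288 − 254.6.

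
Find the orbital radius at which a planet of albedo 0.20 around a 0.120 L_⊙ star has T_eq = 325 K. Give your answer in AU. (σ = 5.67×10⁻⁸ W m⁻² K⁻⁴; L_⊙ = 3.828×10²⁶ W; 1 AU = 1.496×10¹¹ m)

d ≈ 0.227 AU

L = 0.120 × 3.828×10²⁶ = 4.59×10²⁵ W.
From T_eq⁴ = L(1−A)/(16πσd²): d = √[L(1−A)/(16πσT_eq⁴)].
d = √[4.59×10²⁵ × 0.80 / (16π × 5.67×10⁻⁸ × (325)⁴)] = 3.40×10¹⁰ m = 0.227 AU.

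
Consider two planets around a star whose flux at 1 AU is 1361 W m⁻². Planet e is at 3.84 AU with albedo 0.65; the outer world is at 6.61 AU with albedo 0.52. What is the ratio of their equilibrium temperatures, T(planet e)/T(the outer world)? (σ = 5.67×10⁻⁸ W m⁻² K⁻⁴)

T₁/T₂ ≈ 1.212

T_eq = [S₀(1−A)/(4σd²)]^(1/4), so T ∝ (1−A)^(1/4) / √d.
T₁ = [1361×0.35/(4×5.67×10⁻⁸×3.84²)]^(1/4) = 109.25 K.
T₂ = [1361×0.48/(4×5.67×10⁻⁸×6.61²)]^(1/4) = 90.11 K.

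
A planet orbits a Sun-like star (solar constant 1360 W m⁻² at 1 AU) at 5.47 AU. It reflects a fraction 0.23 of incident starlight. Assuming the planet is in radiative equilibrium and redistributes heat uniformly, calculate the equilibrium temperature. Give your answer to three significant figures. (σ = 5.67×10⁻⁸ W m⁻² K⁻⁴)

T_eq ≈ 111 K

Flux at 5.47 AU: S = 1360/5.47² = 45.5 W m⁻².
Energy balance: absorbed = emitted ⇒ πR²·S(1−A) = 4πR²·σT_eq⁴, so T_eq⁴ = S(1−A)/(4σ).
T_eq = [45.5 × 0.77 / (4 × 5.67×10⁻⁸)]^(1/4) = (1.54×10⁸)^(1/4) = 111 K.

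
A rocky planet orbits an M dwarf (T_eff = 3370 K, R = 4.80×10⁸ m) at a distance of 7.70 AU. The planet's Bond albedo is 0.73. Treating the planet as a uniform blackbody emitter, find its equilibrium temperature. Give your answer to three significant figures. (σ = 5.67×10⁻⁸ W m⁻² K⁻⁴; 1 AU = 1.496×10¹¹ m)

T_eq ≈ 35.1 K

d = 7.70 AU = 1.15×10¹² m.
L = 4πR_⋆²σT_⋆⁴ = 4π(4.80×10⁸)² × 5.67×10⁻⁸ × (3370)⁴ = 2.12×10²⁵ W.
S = L/(4πd²) = 1.27 W m⁻².
Energy balance: absorbed = emitted ⇒ πR²·S(1−A) = 4πR²·σT_eq⁴, so T_eq⁴ = S(1−A)/(4σ).
T_eq = [1.27 × 0.27 / (4 × 5.67×10⁻⁸)]^(1/4) = (1.51×10⁶)^(1/4) = 35.1 K.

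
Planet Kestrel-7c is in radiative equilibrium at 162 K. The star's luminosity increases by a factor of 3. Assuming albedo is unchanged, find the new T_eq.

T_eq ≈ 213 K

T_eq ∝ L^(1/4) · d^(−1/2).
T′ = 162 × 3^(1/4) = 213 K.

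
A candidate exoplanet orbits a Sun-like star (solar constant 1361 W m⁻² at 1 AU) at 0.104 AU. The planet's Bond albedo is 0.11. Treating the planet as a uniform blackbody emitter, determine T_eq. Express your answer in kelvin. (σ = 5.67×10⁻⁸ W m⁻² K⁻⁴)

Flux at 0.104 AU: S = 1361/0.104² = 1.26×10⁵ W m⁻².
Energy balance: absorbed = emitted ⇒ πR²·S(1−A) = 4πR²·σT_eq⁴, so T_eq⁴ = S(1−A)/(4σ).
T_eq = [1.26×10⁵ × 0.89 / (4 × 5.67×10⁻⁸)]^(1/4) = (4.94×10¹¹)^(1/4) = 838 K.

T_eq ≈ 838 K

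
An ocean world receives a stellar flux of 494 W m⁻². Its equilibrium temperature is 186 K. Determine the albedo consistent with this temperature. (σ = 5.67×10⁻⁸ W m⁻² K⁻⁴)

A ≈ 0.45

From T_eq⁴ = S(1−A)/(4σ): 1−A = 4σT_eq⁴/S.
1−A = 4 × 5.67×10⁻⁸ × (186)⁴ / 494 = 0.550.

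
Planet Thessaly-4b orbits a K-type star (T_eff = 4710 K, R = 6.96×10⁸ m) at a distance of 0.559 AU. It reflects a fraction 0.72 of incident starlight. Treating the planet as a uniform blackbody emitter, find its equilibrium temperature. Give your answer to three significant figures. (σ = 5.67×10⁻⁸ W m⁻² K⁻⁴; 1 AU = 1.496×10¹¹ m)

T_eq ≈ 221 K

d = 0.559 AU = 8.36×10¹⁰ m.
L = 4πR_⋆²σT_⋆⁴ = 4π(6.96×10⁸)² × 5.67×10⁻⁸ × (4710)⁴ = 1.70×10²⁶ W.
S = L/(4πd²) = 1930 W m⁻².
Energy balance: absorbed = emitted ⇒ πR²·S(1−A) = 4πR²·σT_eq⁴, so T_eq⁴ = S(1−A)/(4σ).
T_eq = [1930 × 0.28 / (4 × 5.67×10⁻⁸)]^(1/4) = (2.39×10⁹)^(1/4) = 221 K.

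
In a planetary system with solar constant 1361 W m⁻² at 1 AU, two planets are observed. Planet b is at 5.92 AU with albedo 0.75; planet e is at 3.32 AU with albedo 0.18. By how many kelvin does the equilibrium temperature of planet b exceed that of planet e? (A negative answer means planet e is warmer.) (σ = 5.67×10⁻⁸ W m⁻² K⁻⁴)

ΔT ≈ -64.5 K

T_eq = [S₀(1−A)/(4σd²)]^(1/4), so T ∝ (1−A)^(1/4) / √d.
T₁ = [1361×0.25/(4×5.67×10⁻⁸×5.92²)]^(1/4) = 80.89 K.
T₂ = [1361×0.82/(4×5.67×10⁻⁸×3.32²)]^(1/4) = 145.36 K.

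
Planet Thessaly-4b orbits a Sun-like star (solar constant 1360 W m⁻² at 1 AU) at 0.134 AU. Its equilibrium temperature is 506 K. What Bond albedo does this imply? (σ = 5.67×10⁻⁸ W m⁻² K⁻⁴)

A ≈ 0.80

Flux at 0.134 AU: S = 1360/0.134² = 7.57×10⁴ W m⁻².
From T_eq⁴ = S(1−A)/(4σ): 1−A = 4σT_eq⁴/S.
1−A = 4 × 5.67×10⁻⁸ × (506)⁴ / 7.57×10⁴ = 0.196.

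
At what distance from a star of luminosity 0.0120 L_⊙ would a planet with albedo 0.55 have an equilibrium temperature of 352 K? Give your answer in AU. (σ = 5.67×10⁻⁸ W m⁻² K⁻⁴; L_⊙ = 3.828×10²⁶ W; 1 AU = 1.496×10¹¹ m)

L = 0.0120 × 3.828×10²⁶ = 4.59×10²⁴ W.
From T_eq⁴ = L(1−A)/(16πσd²): d = √[L(1−A)/(16πσT_eq⁴)].
d = √[4.59×10²⁴ × 0.45 / (16π × 5.67×10⁻⁸ × (352)⁴)] = 6.87×10⁹ m = 0.0459 AU.

d ≈ 0.0459 AU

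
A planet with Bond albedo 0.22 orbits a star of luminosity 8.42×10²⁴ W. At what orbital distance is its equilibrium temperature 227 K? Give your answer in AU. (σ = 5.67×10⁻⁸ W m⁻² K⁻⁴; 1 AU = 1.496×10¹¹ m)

From T_eq⁴ = L(1−A)/(16πσd²): d = √[L(1−A)/(16πσT_eq⁴)].
d = √[8.42×10²⁴ × 0.78 / (16π × 5.67×10⁻⁸ × (227)⁴)] = 2.95×10¹⁰ m = 0.197 AU.

d ≈ 0.197 AU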